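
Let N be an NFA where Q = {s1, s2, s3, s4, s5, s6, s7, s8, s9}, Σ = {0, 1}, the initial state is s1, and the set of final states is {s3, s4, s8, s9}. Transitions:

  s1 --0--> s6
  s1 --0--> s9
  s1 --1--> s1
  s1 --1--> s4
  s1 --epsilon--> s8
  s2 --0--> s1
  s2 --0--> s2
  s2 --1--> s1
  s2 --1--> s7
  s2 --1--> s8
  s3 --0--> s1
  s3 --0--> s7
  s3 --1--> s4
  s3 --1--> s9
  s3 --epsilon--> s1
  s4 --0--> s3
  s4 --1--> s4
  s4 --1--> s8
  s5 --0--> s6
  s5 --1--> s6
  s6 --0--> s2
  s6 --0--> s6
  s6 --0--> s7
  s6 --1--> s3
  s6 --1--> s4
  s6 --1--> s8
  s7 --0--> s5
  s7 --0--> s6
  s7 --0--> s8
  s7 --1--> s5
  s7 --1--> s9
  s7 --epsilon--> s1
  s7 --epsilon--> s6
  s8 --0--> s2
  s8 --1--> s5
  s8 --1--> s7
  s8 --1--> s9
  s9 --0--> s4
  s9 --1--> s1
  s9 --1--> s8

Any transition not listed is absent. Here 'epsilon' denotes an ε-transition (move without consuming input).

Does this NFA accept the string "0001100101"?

Start: ε-closure({s1}) = {s1, s8}.
Read '0': {s1, s8} → {s2, s6, s9}.
Read '0': {s2, s6, s9} → {s1, s2, s4, s6, s7, s8}.
Read '0': {s1, s2, s4, s6, s7, s8} → {s1, s2, s3, s5, s6, s7, s8, s9}.
Read '1': {s1, s2, s3, s5, s6, s7, s8, s9} → {s1, s3, s4, s5, s6, s7, s8, s9}.
Read '1': {s1, s3, s4, s5, s6, s7, s8, s9} → {s1, s3, s4, s5, s6, s7, s8, s9}.
Read '0': {s1, s3, s4, s5, s6, s7, s8, s9} → {s1, s2, s3, s4, s5, s6, s7, s8, s9}.
Read '0': {s1, s2, s3, s4, s5, s6, s7, s8, s9} → {s1, s2, s3, s4, s5, s6, s7, s8, s9}.
Read '1': {s1, s2, s3, s4, s5, s6, s7, s8, s9} → {s1, s3, s4, s5, s6, s7, s8, s9}.
Read '0': {s1, s3, s4, s5, s6, s7, s8, s9} → {s1, s2, s3, s4, s5, s6, s7, s8, s9}.
Read '1': {s1, s2, s3, s4, s5, s6, s7, s8, s9} → {s1, s3, s4, s5, s6, s7, s8, s9}.
The final set {s1, s3, s4, s5, s6, s7, s8, s9} contains the accepting states s3, s4, s8, s9.

Yes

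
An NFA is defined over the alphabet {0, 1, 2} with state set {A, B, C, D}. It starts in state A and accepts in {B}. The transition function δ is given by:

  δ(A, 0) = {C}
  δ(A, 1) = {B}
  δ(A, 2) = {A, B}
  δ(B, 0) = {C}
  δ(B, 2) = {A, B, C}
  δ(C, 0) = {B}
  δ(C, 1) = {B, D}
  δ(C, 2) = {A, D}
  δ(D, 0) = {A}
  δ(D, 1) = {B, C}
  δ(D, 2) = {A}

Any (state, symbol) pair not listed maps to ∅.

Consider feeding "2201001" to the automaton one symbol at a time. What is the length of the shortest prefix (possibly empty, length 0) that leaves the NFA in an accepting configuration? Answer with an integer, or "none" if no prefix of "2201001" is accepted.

Start in {A}.
Read '2': {A} → {A, B}.
None of the earlier sets intersect F, but {A, B} does.

1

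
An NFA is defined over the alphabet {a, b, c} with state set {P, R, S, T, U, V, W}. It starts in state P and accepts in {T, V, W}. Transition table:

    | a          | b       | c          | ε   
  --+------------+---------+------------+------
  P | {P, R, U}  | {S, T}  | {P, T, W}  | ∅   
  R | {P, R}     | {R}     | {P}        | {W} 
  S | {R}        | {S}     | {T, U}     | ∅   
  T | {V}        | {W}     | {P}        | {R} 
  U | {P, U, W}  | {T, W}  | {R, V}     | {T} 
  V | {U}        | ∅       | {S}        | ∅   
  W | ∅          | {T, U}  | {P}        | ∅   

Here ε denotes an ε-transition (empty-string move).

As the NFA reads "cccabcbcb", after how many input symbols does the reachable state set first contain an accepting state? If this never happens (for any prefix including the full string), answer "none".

1

Start in {P}.
Read 'c': P→{P, T, W}; union {P, T, W}; ε-closure = {P, R, T, W}.
None of the earlier sets intersect F, but {P, R, T, W} does.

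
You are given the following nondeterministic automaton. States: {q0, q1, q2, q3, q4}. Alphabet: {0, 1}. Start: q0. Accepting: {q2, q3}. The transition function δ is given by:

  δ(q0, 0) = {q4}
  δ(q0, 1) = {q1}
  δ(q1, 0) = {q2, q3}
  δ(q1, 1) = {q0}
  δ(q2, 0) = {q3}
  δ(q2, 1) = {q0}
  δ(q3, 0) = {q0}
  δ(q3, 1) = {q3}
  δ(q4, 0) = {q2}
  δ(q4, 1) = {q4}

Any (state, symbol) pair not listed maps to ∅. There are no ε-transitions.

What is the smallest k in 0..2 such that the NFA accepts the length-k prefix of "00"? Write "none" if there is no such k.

2

Start in {q0}.
Read '0': q0→{q4}; now {q4}.
Read '0': q4→{q2}; now {q2}.
None of the earlier sets intersect F, but {q2} does.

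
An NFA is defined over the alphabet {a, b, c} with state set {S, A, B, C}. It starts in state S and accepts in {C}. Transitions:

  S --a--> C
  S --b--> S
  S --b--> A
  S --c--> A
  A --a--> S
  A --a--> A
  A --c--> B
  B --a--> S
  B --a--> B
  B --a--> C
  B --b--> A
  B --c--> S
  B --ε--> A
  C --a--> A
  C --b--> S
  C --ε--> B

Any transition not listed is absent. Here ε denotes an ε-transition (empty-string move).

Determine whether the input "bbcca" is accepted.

Yes

Start in {S}.
Read 'b': {S} → {S, A}.
Read 'b': {S, A} → {S, A}.
Read 'c': {S, A} → {A, B}.
Read 'c': {A, B} → {S, A, B}.
Read 'a': {S, A, B} → {S, A, B, C}.
The final set {S, A, B, C} contains the accepting state C.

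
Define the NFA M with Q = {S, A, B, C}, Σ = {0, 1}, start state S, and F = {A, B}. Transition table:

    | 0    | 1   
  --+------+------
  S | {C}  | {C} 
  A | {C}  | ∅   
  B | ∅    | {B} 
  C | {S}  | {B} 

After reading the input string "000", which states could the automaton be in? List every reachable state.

Start in {S}.
Read '0': S→{C}; now {C}.
Read '0': C→{S}; now {S}.
Read '0': S→{C}; now {C}.

{C}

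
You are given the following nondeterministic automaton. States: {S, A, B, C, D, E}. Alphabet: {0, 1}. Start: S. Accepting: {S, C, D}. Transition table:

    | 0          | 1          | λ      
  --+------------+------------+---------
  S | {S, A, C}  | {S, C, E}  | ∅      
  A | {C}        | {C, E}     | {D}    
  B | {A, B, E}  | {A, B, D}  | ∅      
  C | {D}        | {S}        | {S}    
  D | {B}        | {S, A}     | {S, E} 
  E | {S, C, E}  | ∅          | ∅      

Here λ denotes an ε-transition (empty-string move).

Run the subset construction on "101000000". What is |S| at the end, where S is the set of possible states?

6

Start in {S}.
Read '1': S→{S, C, E}; now {S, C, E}.
Read '0': S→{S, A, C}, C→{D}, E→{S, C, E}; now {S, A, C, D, E}.
Read '1': S→{S, C, E}, A→{C, E}, C→{S}, D→{S, A}, E→∅; union {S, A, C, E}; ε-closure = {S, A, C, D, E}.
Read '0': S→{S, A, C}, A→{C}, C→{D}, D→{B}, E→{S, C, E}; now {S, A, B, C, D, E}.
Read '0': S→{S, A, C}, A→{C}, B→{A, B, E}, C→{D}, D→{B}, E→{S, C, E}; now {S, A, B, C, D, E}.
Read '0': S→{S, A, C}, A→{C}, B→{A, B, E}, C→{D}, D→{B}, E→{S, C, E}; now {S, A, B, C, D, E}.
Read '0': S→{S, A, C}, A→{C}, B→{A, B, E}, C→{D}, D→{B}, E→{S, C, E}; now {S, A, B, C, D, E}.
Read '0': S→{S, A, C}, A→{C}, B→{A, B, E}, C→{D}, D→{B}, E→{S, C, E}; now {S, A, B, C, D, E}.
Read '0': S→{S, A, C}, A→{C}, B→{A, B, E}, C→{D}, D→{B}, E→{S, C, E}; now {S, A, B, C, D, E}.
That set has 6 states.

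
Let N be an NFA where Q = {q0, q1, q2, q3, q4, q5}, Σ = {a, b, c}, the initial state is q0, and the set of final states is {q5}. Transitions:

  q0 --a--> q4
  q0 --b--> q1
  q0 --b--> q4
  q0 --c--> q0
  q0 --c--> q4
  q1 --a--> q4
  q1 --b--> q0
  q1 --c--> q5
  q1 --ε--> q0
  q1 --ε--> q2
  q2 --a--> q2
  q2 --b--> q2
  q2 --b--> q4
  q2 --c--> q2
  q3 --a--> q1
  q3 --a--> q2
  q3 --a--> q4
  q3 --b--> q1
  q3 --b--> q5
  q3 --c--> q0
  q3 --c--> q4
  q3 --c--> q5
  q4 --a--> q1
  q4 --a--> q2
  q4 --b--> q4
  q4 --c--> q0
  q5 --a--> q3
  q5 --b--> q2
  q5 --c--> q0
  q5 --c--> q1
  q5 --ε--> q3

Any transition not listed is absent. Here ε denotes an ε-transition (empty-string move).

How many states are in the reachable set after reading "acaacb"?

6

Start in {q0}.
Read 'a': q0→{q4}; now {q4}.
Read 'c': q4→{q0}; now {q0}.
Read 'a': q0→{q4}; now {q4}.
Read 'a': q4→{q1, q2}; union {q1, q2}; ε-closure = {q0, q1, q2}.
Read 'c': q0→{q0, q4}, q1→{q5}, q2→{q2}; union {q0, q2, q4, q5}; ε-closure = {q0, q2, q3, q4, q5}.
Read 'b': q0→{q1, q4}, q2→{q2, q4}, q3→{q1, q5}, q4→{q4}, q5→{q2}; union {q1, q2, q4, q5}; ε-closure = {q0, q1, q2, q3, q4, q5}.
That set has 6 states.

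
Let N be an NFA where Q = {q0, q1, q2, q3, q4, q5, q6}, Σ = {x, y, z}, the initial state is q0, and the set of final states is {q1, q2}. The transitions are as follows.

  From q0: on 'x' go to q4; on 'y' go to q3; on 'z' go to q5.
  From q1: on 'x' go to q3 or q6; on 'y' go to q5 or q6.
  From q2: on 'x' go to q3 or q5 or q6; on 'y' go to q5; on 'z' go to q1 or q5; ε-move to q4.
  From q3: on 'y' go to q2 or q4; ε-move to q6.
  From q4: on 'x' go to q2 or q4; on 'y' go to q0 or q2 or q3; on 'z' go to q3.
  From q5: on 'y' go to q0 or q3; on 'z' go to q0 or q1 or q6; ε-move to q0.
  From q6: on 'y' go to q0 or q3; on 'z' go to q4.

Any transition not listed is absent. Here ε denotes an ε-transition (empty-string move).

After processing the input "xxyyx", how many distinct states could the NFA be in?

6

Start in {q0}.
Read 'x': {q0} → {q4}.
Read 'x': {q4} → {q2, q4}.
Read 'y': {q2, q4} → {q0, q2, q3, q4, q5, q6}.
Read 'y': {q0, q2, q3, q4, q5, q6} → {q0, q2, q3, q4, q5, q6}.
Read 'x': {q0, q2, q3, q4, q5, q6} → {q0, q2, q3, q4, q5, q6}.
That set has 6 states.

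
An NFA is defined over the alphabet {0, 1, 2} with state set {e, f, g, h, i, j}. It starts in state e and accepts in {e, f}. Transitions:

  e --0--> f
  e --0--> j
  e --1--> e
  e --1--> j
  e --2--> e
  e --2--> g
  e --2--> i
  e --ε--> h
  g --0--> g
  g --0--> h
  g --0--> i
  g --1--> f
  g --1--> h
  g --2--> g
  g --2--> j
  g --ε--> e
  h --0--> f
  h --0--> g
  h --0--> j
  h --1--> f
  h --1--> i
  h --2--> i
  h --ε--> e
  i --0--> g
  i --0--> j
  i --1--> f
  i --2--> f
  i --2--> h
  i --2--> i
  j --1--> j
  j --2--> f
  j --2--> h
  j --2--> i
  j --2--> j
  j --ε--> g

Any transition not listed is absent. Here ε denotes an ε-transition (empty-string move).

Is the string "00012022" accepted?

Yes

Start: ε-closure({e}) = {e, h}.
Read '0': {e, h} → {e, f, g, h, j}.
Read '0': {e, f, g, h, j} → {e, f, g, h, i, j}.
Read '0': {e, f, g, h, i, j} → {e, f, g, h, i, j}.
Read '1': {e, f, g, h, i, j} → {e, f, g, h, i, j}.
Read '2': {e, f, g, h, i, j} → {e, f, g, h, i, j}.
Read '0': {e, f, g, h, i, j} → {e, f, g, h, i, j}.
Read '2': {e, f, g, h, i, j} → {e, f, g, h, i, j}.
Read '2': {e, f, g, h, i, j} → {e, f, g, h, i, j}.
The final set {e, f, g, h, i, j} contains the accepting states e, f.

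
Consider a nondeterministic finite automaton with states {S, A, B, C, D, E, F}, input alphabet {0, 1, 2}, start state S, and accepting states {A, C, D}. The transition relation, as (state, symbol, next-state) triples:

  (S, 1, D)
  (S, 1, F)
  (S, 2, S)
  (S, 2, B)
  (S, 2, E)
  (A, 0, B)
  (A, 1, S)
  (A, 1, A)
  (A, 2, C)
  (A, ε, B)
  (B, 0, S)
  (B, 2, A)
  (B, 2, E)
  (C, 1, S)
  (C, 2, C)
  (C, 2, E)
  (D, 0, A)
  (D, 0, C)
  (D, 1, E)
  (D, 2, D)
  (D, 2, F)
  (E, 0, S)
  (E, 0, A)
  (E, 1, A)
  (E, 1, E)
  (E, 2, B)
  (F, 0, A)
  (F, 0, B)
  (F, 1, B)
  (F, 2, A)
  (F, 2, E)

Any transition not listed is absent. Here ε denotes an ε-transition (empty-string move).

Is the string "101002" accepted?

Start in {S}.
Read '1': S→{D, F}; now {D, F}.
Read '0': D→{A, C}, F→{A, B}; now {A, B, C}.
Read '1': A→{S, A}, B→∅, C→{S}; union {S, A}; ε-closure = {S, A, B}.
Read '0': S→∅, A→{B}, B→{S}; now {S, B}.
Read '0': S→∅, B→{S}; now {S}.
Read '2': S→{S, B, E}; now {S, B, E}.
The final set {S, B, E} contains no accepting state.

No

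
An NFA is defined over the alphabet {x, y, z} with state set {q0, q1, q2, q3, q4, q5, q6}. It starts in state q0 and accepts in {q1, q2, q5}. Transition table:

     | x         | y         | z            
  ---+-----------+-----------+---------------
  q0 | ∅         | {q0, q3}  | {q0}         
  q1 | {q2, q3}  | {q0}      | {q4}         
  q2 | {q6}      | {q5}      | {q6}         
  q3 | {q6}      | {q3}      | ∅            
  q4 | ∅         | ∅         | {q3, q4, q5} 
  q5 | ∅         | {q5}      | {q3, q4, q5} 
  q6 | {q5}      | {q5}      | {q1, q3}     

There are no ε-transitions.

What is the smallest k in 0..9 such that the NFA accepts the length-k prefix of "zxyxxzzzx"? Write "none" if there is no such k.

Start in {q0}.
Read 'z': {q0} → {q0}.
Read 'x': {q0} → ∅.
The set is empty and remains empty for the remaining 7 symbols.
No reachable set along the way intersects F.

none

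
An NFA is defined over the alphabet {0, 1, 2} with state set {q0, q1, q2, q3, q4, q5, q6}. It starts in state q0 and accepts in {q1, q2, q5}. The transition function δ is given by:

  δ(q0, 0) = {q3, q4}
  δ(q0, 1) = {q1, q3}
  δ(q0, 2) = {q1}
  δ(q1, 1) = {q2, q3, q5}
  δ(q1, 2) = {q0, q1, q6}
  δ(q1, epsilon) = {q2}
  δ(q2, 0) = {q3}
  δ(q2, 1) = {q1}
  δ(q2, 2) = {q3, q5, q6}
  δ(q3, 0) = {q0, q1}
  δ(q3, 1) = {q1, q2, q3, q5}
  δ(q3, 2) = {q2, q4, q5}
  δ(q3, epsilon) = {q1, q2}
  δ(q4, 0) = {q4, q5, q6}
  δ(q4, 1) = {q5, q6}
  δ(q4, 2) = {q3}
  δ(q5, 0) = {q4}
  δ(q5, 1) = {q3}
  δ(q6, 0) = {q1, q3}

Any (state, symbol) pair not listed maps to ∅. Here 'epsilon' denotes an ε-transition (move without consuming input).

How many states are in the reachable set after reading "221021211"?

4

Start in {q0}.
Read '2': q0→{q1}; union {q1}; ε-closure = {q1, q2}.
Read '2': q1→{q0, q1, q6}, q2→{q3, q5, q6}; union {q0, q1, q3, q5, q6}; ε-closure = {q0, q1, q2, q3, q5, q6}.
Read '1': q0→{q1, q3}, q1→{q2, q3, q5}, q2→{q1}, q3→{q1, q2, q3, q5}, q5→{q3}, q6→∅; now {q1, q2, q3, q5}.
Read '0': q1→∅, q2→{q3}, q3→{q0, q1}, q5→{q4}; union {q0, q1, q3, q4}; ε-closure = {q0, q1, q2, q3, q4}.
Read '2': q0→{q1}, q1→{q0, q1, q6}, q2→{q3, q5, q6}, q3→{q2, q4, q5}, q4→{q3}; now {q0, q1, q2, q3, q4, q5, q6}.
Read '1': q0→{q1, q3}, q1→{q2, q3, q5}, q2→{q1}, q3→{q1, q2, q3, q5}, q4→{q5, q6}, q5→{q3}, q6→∅; now {q1, q2, q3, q5, q6}.
Read '2': q1→{q0, q1, q6}, q2→{q3, q5, q6}, q3→{q2, q4, q5}, q5→∅, q6→∅; now {q0, q1, q2, q3, q4, q5, q6}.
Read '1': q0→{q1, q3}, q1→{q2, q3, q5}, q2→{q1}, q3→{q1, q2, q3, q5}, q4→{q5, q6}, q5→{q3}, q6→∅; now {q1, q2, q3, q5, q6}.
Read '1': q1→{q2, q3, q5}, q2→{q1}, q3→{q1, q2, q3, q5}, q5→{q3}, q6→∅; now {q1, q2, q3, q5}.
That set has 4 states.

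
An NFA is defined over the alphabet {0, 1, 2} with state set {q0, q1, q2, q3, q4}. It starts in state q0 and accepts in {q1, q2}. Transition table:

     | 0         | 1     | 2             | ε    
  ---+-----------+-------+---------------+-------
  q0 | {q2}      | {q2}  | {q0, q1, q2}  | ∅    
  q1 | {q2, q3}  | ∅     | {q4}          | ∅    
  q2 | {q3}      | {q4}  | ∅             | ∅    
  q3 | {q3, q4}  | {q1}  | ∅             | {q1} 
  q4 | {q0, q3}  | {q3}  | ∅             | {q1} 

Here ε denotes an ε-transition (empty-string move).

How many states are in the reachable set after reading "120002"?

0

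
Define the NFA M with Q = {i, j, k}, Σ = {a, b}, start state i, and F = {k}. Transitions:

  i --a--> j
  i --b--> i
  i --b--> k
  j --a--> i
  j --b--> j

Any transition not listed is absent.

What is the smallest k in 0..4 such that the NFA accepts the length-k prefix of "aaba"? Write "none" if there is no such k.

Start in {i}.
Read 'a': {i} → {j}.
Read 'a': {j} → {i}.
Read 'b': {i} → {i, k}.
None of the earlier sets intersect F, but {i, k} does.

3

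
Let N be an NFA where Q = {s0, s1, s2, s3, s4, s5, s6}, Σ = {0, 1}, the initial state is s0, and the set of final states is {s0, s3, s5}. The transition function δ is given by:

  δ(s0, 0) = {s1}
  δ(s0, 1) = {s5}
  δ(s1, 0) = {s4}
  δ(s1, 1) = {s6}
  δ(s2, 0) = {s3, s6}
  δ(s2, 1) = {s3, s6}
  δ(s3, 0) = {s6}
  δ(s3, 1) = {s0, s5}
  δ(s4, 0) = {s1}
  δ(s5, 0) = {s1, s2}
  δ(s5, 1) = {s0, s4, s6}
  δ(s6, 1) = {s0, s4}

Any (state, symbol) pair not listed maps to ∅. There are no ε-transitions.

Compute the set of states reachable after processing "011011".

{s0, s4}

Start in {s0}.
Read '0': {s0} → {s1}.
Read '1': {s1} → {s6}.
Read '1': {s6} → {s0, s4}.
Read '0': {s0, s4} → {s1}.
Read '1': {s1} → {s6}.
Read '1': {s6} → {s0, s4}.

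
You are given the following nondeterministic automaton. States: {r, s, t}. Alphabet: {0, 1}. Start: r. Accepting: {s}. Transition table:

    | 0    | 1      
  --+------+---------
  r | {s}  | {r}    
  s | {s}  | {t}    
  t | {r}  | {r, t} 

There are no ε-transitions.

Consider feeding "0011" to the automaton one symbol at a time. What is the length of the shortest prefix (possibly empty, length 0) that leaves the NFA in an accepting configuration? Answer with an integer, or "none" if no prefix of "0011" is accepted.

Start in {r}.
Read '0': {r} → {s}.
None of the earlier sets intersect F, but {s} does.

1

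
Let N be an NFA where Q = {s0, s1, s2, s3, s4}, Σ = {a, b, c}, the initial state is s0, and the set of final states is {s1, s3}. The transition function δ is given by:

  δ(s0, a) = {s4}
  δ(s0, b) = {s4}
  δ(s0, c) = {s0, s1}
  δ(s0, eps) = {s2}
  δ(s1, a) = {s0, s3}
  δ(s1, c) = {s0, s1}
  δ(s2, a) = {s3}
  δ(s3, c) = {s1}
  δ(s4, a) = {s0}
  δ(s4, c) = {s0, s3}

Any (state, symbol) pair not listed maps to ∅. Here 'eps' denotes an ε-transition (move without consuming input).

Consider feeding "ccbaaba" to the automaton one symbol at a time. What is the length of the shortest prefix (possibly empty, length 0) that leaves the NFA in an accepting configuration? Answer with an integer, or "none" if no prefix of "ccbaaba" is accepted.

1

Start: ε-closure({s0}) = {s0, s2}.
Read 'c': s0→{s0, s1}, s2→∅; union {s0, s1}; ε-closure = {s0, s1, s2}.
None of the earlier sets intersect F, but {s0, s1, s2} does.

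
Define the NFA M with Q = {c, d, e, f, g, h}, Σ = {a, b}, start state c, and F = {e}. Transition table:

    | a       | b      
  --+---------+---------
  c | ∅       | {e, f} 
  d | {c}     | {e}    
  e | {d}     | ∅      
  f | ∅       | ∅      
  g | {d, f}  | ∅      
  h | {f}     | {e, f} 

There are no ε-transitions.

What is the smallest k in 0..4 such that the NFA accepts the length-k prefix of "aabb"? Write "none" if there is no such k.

none

Start in {c}.
Read 'a': {c} → ∅.
The set is empty and remains empty for the remaining 3 symbols.
No reachable set along the way intersects F.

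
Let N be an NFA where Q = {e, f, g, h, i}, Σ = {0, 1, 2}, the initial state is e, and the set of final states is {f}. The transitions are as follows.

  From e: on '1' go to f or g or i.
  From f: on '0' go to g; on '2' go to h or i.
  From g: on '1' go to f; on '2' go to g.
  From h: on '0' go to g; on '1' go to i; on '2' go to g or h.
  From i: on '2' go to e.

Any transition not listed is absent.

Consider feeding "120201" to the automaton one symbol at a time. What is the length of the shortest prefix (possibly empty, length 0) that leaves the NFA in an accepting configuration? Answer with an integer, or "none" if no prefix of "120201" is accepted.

Start in {e}.
Read '1': {e} → {f, g, i}.
None of the earlier sets intersect F, but {f, g, i} does.

1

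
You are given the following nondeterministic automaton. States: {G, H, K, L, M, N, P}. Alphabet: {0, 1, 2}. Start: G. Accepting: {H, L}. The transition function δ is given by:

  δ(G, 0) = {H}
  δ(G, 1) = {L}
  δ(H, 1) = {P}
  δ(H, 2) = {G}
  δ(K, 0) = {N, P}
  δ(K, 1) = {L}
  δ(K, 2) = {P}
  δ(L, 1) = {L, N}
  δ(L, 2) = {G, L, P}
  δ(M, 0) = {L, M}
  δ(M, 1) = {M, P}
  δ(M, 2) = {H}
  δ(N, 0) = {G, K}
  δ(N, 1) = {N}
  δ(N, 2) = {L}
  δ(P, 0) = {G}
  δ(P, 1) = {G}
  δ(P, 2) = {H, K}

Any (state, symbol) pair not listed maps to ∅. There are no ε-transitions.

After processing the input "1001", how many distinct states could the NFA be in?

Start in {G}.
Read '1': G→{L}; now {L}.
Read '0': L→∅; now ∅.
The set is empty and remains empty for the remaining 2 symbols.
That set has 0 states.

0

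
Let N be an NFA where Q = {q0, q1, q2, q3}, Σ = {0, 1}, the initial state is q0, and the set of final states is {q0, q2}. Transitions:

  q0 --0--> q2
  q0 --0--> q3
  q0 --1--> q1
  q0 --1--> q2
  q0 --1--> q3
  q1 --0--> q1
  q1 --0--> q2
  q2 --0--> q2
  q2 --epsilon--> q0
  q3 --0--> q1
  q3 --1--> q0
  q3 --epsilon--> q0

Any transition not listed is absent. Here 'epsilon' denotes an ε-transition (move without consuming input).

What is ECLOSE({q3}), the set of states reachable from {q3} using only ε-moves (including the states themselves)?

{q0, q3}

Begin with {q3}.
ε-move q3 → q0; add q0.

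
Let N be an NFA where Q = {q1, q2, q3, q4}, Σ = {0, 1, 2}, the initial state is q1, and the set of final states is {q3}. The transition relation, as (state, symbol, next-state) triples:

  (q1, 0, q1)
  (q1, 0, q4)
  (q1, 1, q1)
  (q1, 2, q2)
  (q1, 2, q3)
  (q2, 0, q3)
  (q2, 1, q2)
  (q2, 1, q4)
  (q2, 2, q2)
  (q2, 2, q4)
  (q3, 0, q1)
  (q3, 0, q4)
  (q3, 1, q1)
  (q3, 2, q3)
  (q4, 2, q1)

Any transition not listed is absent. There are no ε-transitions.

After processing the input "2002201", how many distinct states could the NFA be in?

Start in {q1}.
Read '2': q1→{q2, q3}; now {q2, q3}.
Read '0': q2→{q3}, q3→{q1, q4}; now {q1, q3, q4}.
Read '0': q1→{q1, q4}, q3→{q1, q4}, q4→∅; now {q1, q4}.
Read '2': q1→{q2, q3}, q4→{q1}; now {q1, q2, q3}.
Read '2': q1→{q2, q3}, q2→{q2, q4}, q3→{q3}; now {q2, q3, q4}.
Read '0': q2→{q3}, q3→{q1, q4}, q4→∅; now {q1, q3, q4}.
Read '1': q1→{q1}, q3→{q1}, q4→∅; now {q1}.
That set has 1 state.

1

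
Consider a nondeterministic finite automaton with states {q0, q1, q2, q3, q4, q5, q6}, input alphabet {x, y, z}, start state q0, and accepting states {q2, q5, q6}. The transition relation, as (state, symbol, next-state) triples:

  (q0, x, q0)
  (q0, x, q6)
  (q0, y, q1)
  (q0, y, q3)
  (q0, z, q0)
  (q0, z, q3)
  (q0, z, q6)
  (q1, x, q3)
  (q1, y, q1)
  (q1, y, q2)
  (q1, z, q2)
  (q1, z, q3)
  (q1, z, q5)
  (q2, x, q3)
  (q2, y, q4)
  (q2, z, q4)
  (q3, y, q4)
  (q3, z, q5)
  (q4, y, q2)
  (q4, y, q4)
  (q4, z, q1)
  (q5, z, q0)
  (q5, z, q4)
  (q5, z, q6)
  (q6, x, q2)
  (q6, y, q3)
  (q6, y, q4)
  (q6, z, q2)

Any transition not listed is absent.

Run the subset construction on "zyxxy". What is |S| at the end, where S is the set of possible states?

0

Start in {q0}.
Read 'z': q0→{q0, q3, q6}; now {q0, q3, q6}.
Read 'y': q0→{q1, q3}, q3→{q4}, q6→{q3, q4}; now {q1, q3, q4}.
Read 'x': q1→{q3}, q3→∅, q4→∅; now {q3}.
Read 'x': q3→∅; now ∅.
The set is empty and remains empty for the remaining 1 symbol.
That set has 0 states.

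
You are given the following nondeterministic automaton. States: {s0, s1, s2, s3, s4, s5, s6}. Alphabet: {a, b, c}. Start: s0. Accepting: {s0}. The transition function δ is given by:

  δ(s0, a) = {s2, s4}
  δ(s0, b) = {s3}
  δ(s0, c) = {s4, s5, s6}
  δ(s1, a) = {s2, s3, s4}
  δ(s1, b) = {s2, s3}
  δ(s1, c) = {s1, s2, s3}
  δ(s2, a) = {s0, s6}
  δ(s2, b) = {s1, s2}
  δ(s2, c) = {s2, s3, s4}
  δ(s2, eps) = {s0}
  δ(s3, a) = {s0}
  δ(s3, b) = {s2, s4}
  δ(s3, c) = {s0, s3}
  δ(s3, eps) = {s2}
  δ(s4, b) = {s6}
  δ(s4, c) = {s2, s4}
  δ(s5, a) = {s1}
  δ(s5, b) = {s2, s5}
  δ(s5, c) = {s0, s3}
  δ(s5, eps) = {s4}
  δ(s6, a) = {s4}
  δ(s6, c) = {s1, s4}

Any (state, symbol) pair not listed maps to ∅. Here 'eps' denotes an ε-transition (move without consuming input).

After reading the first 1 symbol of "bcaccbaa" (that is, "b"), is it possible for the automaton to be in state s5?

Start in {s0}.
Read 'b': s0→{s3}; union {s3}; ε-closure = {s0, s2, s3}.
State s5 is not in {s0, s2, s3}.

No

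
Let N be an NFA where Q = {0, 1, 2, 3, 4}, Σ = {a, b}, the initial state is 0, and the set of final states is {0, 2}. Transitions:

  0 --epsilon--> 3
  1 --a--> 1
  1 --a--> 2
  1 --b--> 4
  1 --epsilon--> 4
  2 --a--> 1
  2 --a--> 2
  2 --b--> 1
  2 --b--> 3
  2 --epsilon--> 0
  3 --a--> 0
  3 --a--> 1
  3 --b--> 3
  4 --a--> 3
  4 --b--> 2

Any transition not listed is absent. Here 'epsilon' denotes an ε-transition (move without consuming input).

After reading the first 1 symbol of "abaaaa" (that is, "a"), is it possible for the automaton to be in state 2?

Start: ε-closure({0}) = {0, 3}.
Read 'a': 0→∅, 3→{0, 1}; union {0, 1}; ε-closure = {0, 1, 3, 4}.
State 2 is not in {0, 1, 3, 4}.

No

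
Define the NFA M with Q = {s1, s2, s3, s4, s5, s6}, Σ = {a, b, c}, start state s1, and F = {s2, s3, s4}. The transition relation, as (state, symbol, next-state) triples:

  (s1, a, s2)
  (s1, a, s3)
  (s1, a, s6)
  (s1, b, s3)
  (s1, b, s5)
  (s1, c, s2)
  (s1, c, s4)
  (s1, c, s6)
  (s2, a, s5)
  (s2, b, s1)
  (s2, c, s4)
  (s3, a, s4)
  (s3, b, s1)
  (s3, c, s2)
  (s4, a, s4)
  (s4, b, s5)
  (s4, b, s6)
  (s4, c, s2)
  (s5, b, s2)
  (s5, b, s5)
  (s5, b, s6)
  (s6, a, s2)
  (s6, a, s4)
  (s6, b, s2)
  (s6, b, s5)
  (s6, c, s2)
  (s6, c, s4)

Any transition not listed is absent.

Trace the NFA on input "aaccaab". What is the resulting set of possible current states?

{s5, s6}

Start in {s1}.
Read 'a': {s1} → {s2, s3, s6}.
Read 'a': {s2, s3, s6} → {s2, s4, s5}.
Read 'c': {s2, s4, s5} → {s2, s4}.
Read 'c': {s2, s4} → {s2, s4}.
Read 'a': {s2, s4} → {s4, s5}.
Read 'a': {s4, s5} → {s4}.
Read 'b': {s4} → {s5, s6}.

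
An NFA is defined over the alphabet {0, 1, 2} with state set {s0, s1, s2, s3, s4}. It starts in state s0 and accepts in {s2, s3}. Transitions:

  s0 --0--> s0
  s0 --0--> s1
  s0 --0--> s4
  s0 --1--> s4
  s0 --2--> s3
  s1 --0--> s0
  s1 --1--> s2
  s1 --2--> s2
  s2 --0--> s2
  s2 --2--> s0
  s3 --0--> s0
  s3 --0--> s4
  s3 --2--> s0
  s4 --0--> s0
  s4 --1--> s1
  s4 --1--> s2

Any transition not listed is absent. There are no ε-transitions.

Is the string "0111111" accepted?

No

Start in {s0}.
Read '0': {s0} → {s0, s1, s4}.
Read '1': {s0, s1, s4} → {s1, s2, s4}.
Read '1': {s1, s2, s4} → {s1, s2}.
Read '1': {s1, s2} → {s2}.
Read '1': {s2} → ∅.
The set is empty and remains empty for the remaining 2 symbols.
The final set ∅ contains no accepting state.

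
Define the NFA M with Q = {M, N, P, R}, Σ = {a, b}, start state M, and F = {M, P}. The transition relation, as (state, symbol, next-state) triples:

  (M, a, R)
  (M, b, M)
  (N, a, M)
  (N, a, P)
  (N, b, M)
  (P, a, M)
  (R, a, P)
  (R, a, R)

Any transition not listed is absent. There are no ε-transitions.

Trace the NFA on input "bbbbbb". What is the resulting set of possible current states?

{M}

Start in {M}.
Read 'b': M→{M}; now {M}.
Read 'b': M→{M}; now {M}.
Read 'b': M→{M}; now {M}.
Read 'b': M→{M}; now {M}.
Read 'b': M→{M}; now {M}.
Read 'b': M→{M}; now {M}.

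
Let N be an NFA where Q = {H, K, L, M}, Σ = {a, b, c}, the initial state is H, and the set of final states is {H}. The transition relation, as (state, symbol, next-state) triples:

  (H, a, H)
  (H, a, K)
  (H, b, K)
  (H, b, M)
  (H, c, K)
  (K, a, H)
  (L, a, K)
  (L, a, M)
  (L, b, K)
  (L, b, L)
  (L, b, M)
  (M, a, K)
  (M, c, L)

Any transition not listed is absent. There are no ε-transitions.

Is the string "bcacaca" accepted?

Start in {H}.
Read 'b': H→{K, M}; now {K, M}.
Read 'c': K→∅, M→{L}; now {L}.
Read 'a': L→{K, M}; now {K, M}.
Read 'c': K→∅, M→{L}; now {L}.
Read 'a': L→{K, M}; now {K, M}.
Read 'c': K→∅, M→{L}; now {L}.
Read 'a': L→{K, M}; now {K, M}.
The final set {K, M} contains no accepting state.

No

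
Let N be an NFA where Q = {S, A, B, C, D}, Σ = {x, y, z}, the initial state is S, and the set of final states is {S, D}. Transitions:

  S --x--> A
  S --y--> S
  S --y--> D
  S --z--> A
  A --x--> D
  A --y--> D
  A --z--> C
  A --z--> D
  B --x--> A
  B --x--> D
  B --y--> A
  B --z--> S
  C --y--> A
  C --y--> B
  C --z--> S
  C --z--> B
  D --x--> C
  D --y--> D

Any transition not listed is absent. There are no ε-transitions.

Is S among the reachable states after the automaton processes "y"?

Start in {S}.
Read 'y': {S} → {S, D}.
State S is in {S, D}.

Yes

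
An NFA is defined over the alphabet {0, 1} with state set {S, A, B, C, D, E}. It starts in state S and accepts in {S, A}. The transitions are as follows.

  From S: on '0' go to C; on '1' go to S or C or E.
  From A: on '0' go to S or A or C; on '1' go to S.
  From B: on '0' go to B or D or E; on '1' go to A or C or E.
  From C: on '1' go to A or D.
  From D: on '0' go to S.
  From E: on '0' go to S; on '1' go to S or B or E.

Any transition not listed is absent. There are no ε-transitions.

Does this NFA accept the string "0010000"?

Start in {S}.
Read '0': S→{C}; now {C}.
Read '0': C→∅; now ∅.
The set is empty and remains empty for the remaining 5 symbols.
The final set ∅ contains no accepting state.

No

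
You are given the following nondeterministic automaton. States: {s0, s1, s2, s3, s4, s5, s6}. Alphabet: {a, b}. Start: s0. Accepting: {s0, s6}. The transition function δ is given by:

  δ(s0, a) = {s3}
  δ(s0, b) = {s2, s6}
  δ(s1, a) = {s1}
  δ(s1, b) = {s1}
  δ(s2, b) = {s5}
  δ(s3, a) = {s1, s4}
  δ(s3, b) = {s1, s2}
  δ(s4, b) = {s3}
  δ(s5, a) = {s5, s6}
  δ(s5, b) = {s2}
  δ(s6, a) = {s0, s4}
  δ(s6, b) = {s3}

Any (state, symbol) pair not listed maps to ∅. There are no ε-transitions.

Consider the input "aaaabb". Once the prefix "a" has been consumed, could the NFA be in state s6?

No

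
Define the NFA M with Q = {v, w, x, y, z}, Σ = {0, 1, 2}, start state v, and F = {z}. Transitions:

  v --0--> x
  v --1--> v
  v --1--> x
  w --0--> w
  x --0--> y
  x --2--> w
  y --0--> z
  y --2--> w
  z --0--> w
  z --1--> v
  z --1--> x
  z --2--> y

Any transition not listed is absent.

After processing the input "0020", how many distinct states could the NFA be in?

Start in {v}.
Read '0': v→{x}; now {x}.
Read '0': x→{y}; now {y}.
Read '2': y→{w}; now {w}.
Read '0': w→{w}; now {w}.
That set has 1 state.

1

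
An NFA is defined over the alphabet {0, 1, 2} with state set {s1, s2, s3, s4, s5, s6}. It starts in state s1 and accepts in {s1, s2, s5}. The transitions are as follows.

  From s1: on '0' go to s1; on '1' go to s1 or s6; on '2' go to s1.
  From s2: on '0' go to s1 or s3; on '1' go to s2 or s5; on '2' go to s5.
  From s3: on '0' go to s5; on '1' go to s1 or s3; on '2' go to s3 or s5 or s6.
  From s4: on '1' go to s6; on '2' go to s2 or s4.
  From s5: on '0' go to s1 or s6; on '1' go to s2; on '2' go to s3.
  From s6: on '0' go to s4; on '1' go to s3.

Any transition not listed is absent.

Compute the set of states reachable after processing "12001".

{s1, s6}

Start in {s1}.
Read '1': s1→{s1, s6}; now {s1, s6}.
Read '2': s1→{s1}, s6→∅; now {s1}.
Read '0': s1→{s1}; now {s1}.
Read '0': s1→{s1}; now {s1}.
Read '1': s1→{s1, s6}; now {s1, s6}.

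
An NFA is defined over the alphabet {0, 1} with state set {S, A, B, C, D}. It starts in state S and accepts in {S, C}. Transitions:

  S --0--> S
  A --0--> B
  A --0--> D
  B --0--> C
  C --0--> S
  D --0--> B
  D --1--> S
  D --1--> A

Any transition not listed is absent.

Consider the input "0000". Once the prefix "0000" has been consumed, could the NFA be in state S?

Yes

Start in {S}.
Read '0': S→{S}; now {S}.
Read '0': S→{S}; now {S}.
Read '0': S→{S}; now {S}.
Read '0': S→{S}; now {S}.
State S is in {S}.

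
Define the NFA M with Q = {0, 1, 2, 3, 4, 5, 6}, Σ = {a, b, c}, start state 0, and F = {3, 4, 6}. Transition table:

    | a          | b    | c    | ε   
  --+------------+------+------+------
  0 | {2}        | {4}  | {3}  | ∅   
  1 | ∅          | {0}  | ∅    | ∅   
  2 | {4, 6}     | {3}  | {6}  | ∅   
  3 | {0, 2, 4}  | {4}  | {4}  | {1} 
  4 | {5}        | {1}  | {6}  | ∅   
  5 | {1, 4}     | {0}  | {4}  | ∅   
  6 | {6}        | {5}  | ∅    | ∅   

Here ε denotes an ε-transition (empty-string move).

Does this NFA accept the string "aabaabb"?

Yes

Start in {0}.
Read 'a': 0→{2}; now {2}.
Read 'a': 2→{4, 6}; now {4, 6}.
Read 'b': 4→{1}, 6→{5}; now {1, 5}.
Read 'a': 1→∅, 5→{1, 4}; now {1, 4}.
Read 'a': 1→∅, 4→{5}; now {5}.
Read 'b': 5→{0}; now {0}.
Read 'b': 0→{4}; now {4}.
The final set {4} contains the accepting state 4.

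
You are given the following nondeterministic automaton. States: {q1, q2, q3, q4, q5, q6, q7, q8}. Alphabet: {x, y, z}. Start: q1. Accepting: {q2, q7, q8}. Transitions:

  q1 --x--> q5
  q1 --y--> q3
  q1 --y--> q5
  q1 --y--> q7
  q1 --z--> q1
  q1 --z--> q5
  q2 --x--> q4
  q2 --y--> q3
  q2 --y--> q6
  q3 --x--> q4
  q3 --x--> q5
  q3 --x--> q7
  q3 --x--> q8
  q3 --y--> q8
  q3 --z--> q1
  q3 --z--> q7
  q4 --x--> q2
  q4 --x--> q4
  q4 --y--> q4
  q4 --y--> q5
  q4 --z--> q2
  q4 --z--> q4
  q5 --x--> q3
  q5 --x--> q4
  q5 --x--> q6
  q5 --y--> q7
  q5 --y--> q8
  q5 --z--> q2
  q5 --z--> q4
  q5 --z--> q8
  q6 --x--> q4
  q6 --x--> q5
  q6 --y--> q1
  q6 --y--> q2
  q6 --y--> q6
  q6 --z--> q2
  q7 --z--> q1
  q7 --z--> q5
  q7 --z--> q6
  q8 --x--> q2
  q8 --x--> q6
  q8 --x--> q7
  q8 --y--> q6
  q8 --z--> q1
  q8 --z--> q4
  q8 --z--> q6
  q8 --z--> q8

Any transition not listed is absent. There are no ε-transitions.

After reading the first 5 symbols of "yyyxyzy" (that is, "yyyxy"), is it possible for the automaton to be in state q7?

Start in {q1}.
Read 'y': q1→{q3, q5, q7}; now {q3, q5, q7}.
Read 'y': q3→{q8}, q5→{q7, q8}, q7→∅; now {q7, q8}.
Read 'y': q7→∅, q8→{q6}; now {q6}.
Read 'x': q6→{q4, q5}; now {q4, q5}.
Read 'y': q4→{q4, q5}, q5→{q7, q8}; now {q4, q5, q7, q8}.
State q7 is in {q4, q5, q7, q8}.

Yes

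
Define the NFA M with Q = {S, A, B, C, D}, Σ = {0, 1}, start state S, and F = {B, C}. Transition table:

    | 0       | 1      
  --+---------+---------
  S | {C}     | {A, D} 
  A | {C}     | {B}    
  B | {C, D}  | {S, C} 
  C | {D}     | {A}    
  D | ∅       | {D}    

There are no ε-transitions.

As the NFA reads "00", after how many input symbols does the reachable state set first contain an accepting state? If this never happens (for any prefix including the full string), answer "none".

Start in {S}.
Read '0': {S} → {C}.
None of the earlier sets intersect F, but {C} does.

1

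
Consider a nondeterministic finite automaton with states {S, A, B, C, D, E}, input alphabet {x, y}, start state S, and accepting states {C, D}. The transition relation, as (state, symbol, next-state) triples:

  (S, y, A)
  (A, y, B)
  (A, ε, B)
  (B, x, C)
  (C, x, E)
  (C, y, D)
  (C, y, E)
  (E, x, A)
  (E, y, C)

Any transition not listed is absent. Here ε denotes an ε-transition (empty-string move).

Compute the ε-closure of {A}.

Begin with {A}.
ε-move A → B; add B.

{A, B}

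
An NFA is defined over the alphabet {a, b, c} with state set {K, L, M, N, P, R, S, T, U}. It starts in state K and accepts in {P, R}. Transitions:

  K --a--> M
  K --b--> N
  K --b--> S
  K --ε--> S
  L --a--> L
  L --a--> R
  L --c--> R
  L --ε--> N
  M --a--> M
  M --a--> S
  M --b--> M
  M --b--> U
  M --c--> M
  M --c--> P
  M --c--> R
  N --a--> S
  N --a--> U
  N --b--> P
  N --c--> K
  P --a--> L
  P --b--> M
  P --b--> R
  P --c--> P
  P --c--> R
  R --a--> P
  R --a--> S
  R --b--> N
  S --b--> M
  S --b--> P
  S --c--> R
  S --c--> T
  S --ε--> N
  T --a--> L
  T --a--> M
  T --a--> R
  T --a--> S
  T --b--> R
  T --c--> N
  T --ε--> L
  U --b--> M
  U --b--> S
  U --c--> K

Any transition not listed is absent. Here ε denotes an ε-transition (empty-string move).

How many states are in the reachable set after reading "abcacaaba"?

6

Start: ε-closure({K}) = {K, N, S}.
Read 'a': {K, N, S} → {M, N, S, U}.
Read 'b': {M, N, S, U} → {M, N, P, S, U}.
Read 'c': {M, N, P, S, U} → {K, L, M, N, P, R, S, T}.
Read 'a': {K, L, M, N, P, R, S, T} → {L, M, N, P, R, S, U}.
Read 'c': {L, M, N, P, R, S, U} → {K, L, M, N, P, R, S, T}.
Read 'a': {K, L, M, N, P, R, S, T} → {L, M, N, P, R, S, U}.
Read 'a': {L, M, N, P, R, S, U} → {L, M, N, P, R, S, U}.
Read 'b': {L, M, N, P, R, S, U} → {M, N, P, R, S, U}.
Read 'a': {M, N, P, R, S, U} → {L, M, N, P, S, U}.
That set has 6 states.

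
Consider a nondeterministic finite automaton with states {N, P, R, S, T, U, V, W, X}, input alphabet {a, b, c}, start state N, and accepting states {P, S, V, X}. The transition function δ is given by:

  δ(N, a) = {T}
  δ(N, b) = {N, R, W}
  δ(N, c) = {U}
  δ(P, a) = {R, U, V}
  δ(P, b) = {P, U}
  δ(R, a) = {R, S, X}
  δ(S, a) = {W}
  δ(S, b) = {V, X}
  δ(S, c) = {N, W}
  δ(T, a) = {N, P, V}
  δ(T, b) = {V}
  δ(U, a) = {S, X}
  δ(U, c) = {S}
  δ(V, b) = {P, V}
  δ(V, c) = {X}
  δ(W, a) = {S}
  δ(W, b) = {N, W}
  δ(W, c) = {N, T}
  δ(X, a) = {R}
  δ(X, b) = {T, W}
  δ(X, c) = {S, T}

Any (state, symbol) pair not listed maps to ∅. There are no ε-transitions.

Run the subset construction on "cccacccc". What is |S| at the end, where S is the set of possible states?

3

Start in {N}.
Read 'c': N→{U}; now {U}.
Read 'c': U→{S}; now {S}.
Read 'c': S→{N, W}; now {N, W}.
Read 'a': N→{T}, W→{S}; now {S, T}.
Read 'c': S→{N, W}, T→∅; now {N, W}.
Read 'c': N→{U}, W→{N, T}; now {N, T, U}.
Read 'c': N→{U}, T→∅, U→{S}; now {S, U}.
Read 'c': S→{N, W}, U→{S}; now {N, S, W}.
That set has 3 states.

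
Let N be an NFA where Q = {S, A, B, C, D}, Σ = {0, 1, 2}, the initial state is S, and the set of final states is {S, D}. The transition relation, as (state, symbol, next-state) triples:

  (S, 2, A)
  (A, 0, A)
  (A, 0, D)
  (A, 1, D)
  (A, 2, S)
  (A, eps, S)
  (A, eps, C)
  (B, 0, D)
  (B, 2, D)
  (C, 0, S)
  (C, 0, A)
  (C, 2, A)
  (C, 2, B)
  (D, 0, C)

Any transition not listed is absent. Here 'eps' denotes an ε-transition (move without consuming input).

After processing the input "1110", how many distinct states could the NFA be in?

0

Start in {S}.
Read '1': {S} → ∅.
The set is empty and remains empty for the remaining 3 symbols.
That set has 0 states.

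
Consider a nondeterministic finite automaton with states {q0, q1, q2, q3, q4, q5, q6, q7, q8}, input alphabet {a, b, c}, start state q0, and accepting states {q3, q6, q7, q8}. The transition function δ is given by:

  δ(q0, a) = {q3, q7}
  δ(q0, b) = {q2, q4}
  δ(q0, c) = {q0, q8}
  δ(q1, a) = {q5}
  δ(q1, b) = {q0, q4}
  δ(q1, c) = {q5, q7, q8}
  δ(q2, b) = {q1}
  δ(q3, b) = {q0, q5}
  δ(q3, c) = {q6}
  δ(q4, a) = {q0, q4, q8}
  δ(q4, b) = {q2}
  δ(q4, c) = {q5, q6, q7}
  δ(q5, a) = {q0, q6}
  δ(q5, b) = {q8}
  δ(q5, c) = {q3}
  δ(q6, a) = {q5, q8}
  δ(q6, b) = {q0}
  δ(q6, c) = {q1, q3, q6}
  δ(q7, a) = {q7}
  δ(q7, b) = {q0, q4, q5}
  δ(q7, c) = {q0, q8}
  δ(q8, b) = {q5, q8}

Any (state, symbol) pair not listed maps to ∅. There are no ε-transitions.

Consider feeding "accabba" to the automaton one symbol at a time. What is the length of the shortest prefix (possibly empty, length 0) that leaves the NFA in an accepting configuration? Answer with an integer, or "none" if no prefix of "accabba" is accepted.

1

Start in {q0}.
Read 'a': {q0} → {q3, q7}.
None of the earlier sets intersect F, but {q3, q7} does.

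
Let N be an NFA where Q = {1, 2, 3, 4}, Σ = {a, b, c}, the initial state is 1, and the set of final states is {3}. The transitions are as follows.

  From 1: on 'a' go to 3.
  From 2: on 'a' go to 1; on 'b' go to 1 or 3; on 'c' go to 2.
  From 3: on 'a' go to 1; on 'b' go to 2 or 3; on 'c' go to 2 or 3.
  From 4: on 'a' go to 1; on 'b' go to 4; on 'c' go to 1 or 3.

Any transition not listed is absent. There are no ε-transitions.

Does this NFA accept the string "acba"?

Yes

Start in {1}.
Read 'a': 1→{3}; now {3}.
Read 'c': 3→{2, 3}; now {2, 3}.
Read 'b': 2→{1, 3}, 3→{2, 3}; now {1, 2, 3}.
Read 'a': 1→{3}, 2→{1}, 3→{1}; now {1, 3}.
The final set {1, 3} contains the accepting state 3.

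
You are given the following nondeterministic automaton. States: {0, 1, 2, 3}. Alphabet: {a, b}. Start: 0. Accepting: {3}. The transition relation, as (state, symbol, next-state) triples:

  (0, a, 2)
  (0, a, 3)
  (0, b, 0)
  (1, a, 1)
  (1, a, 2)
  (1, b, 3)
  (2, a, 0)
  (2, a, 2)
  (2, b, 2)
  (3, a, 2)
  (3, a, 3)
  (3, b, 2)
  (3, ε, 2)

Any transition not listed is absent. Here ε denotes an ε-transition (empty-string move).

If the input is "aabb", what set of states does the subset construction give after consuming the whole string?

Start in {0}.
Read 'a': {0} → {2, 3}.
Read 'a': {2, 3} → {0, 2, 3}.
Read 'b': {0, 2, 3} → {0, 2}.
Read 'b': {0, 2} → {0, 2}.

{0, 2}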